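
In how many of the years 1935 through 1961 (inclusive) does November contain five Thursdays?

November has 30 days; it has five Thursdays when Thursday falls among the first (month-length − 28) days — i.e. when November 1 is one of Thursday/Wednesday.
November 1 by year: 1935:Fri 1936:Sun 1937:Mon 1938:Tue 1939:Wed✓ 1940:Fri 1941:Sat 1942:Sun 1943:Mon 1944:Wed✓ 1945:Thu✓ 1946:Fri 1947:Sat 1948:Mon 1949:Tue 1950:Wed✓ 1951:Thu✓ 1952:Sat 1953:Sun 1954:Mon 1955:Tue 1956:Thu✓ 1957:Fri 1958:Sat 1959:Sun 1960:Tue 1961:Wed✓
Years with five Thursdays: 1939, 1944, 1945, 1950, 1951, 1956, 1961 → 7.

7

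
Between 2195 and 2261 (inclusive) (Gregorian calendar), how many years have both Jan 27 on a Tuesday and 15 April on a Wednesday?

8

Check each year's weekday for Jan 27 and 15 April:
  2195: Tue/Wed ✓  2196: Wed/Fri  2197: Fri/Sat  2198: Sat/Sun  2199: Sun/Mon  2200: Mon/Tue  2201: Tue/Wed ✓  2202: Wed/Thu  2203: Thu/Fri  2204: Fri/Sun  2205: Sun/Mon  2206: Mon/Tue  2207: Tue/Wed ✓  2208: Wed/Fri  …(39 more)…  2248: Thu/Sat  2249: Sat/Sun  2250: Sun/Mon  2251: Mon/Tue  2252: Tue/Thu  2253: Thu/Fri  2254: Fri/Sat  2255: Sat/Sun  2256: Sun/Tue  2257: Tue/Wed ✓  2258: Wed/Thu  2259: Thu/Fri  2260: Fri/Sun  2261: Sun/Mon
Both conditions hold in: 2195, 2201, 2207, 2218, 2229, 2235, 2246, 2257 — 8.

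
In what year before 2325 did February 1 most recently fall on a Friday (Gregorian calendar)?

From one year to the next, a fixed date's weekday advances by 1, or by 2 when a Feb 29 lies between the two dates.
2325: February 1 is Sunday.
2324: Friday (−2)
February 1 falls on a Friday in 2324.

2324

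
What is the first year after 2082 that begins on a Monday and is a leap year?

2120

Jan 1 advances by 2 weekdays after a leap year and by 1 after a common year.
2082: Jan 1 is Thursday.
2083: Friday
2084: Saturday (leap)
2085: Monday
2086: Tuesday
2087: Wednesday
2088: Thursday (leap)
2089: Saturday
2090: Sunday
2091: Monday
2092: Tuesday (leap)
2093: Thursday
2094: Friday
2095: Saturday
2096: Sunday (leap)
2097: Tuesday
2098: Wednesday
2099: Thursday
2100: Friday
2101: Saturday
2102: Sunday
2103: Monday
2104: Tuesday (leap)
2105: Thursday
2106: Friday
2107: Saturday
2108: Sunday (leap)
2109: Tuesday
2110: Wednesday
2111: Thursday
2112: Friday (leap)
2113: Sunday
2114: Monday
2115: Tuesday
2116: Wednesday (leap)
2117: Friday
2118: Saturday
2119: Sunday
2120: Monday (leap)
2120 begins on a Monday and is a leap year.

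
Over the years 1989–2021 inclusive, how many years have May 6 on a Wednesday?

5

Track May 6's weekday year by year (advancing +1, or +2 across a Feb 29):
  1989: Sat  1990: Sun (+1)  1991: Mon (+1)  1992: Wed (+2) ✓  1993: Thu (+1)
  1994: Fri (+1)  1995: Sat (+1)  1996: Mon (+2)  1997: Tue (+1)  1998: Wed (+1) ✓
  1999: Thu (+1)  2000: Sat (+2)  2001: Sun (+1)  2002: Mon (+1)  … (5 more years) …
  2008: Tue (+2)  2009: Wed (+1) ✓  2010: Thu (+1)  2011: Fri (+1)  2012: Sun (+2)
  2013: Mon (+1)  2014: Tue (+1)  2015: Wed (+1) ✓  2016: Fri (+2)  2017: Sat (+1)
  2018: Sun (+1)  2019: Mon (+1)  2020: Wed (+2) ✓  2021: Thu (+1)
Wednesday years: 1992, 1998, 2009, 2015, 2020 — 5 in total.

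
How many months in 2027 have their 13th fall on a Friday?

1

Check the 13th of each month of 2027: Jan 13: Wed, Feb 13: Sat, Mar 13: Sat, Apr 13: Tue, May 13: Thu, Jun 13: Sun, Jul 13: Tue, Aug 13: Fri, Sep 13: Mon, Oct 13: Wed, Nov 13: Sat, Dec 13: Mon.
Friday occurs in August — 1 month.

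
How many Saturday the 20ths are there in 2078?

Check the 20th of each month of 2078: Jan 20: Thu, Feb 20: Sun, Mar 20: Sun, Apr 20: Wed, May 20: Fri, Jun 20: Mon, Jul 20: Wed, Aug 20: Sat, Sep 20: Tue, Oct 20: Thu, Nov 20: Sun, Dec 20: Tue.
Saturday occurs in August — 1 month.

1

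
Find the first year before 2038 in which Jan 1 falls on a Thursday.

2037

Jan 1 advances by 2 weekdays after a leap year and by 1 after a common year.
2038: Jan 1 is Friday.
2037: Thursday
2037 begins on a Thursday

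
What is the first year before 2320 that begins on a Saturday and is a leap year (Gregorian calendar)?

2316

Jan 1 advances by 2 weekdays after a leap year and by 1 after a common year.
2320: Jan 1 is Thursday (leap).
2319: Wednesday
2318: Tuesday
2317: Monday
2316: Saturday (leap)
2316 begins on a Saturday and is a leap year.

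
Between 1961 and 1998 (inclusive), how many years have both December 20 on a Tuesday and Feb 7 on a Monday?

Check each year's weekday for December 20 and Feb 7:
  1961: Wed/Tue  1962: Thu/Wed  1963: Fri/Thu  1964: Sun/Fri  1965: Mon/Sun  1966: Tue/Mon ✓  1967: Wed/Tue  1968: Fri/Wed  1969: Sat/Fri  1970: Sun/Sat  1971: Mon/Sun  1972: Wed/Mon  1973: Thu/Wed  1974: Fri/Thu  …(10 more)…  1985: Fri/Thu  1986: Sat/Fri  1987: Sun/Sat  1988: Tue/Sun  1989: Wed/Tue  1990: Thu/Wed  1991: Fri/Thu  1992: Sun/Fri  1993: Mon/Sun  1994: Tue/Mon ✓  1995: Wed/Tue  1996: Fri/Wed  1997: Sat/Fri  1998: Sun/Sat
Both conditions hold in: 1966, 1977, 1983, 1994 — 4.

4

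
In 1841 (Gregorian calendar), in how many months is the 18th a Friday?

1

Check the 18th of each month of 1841: Jan 18: Mon, Feb 18: Thu, Mar 18: Thu, Apr 18: Sun, May 18: Tue, Jun 18: Fri, Jul 18: Sun, Aug 18: Wed, Sep 18: Sat, Oct 18: Mon, Nov 18: Thu, Dec 18: Sat.
Friday occurs in June — 1 month.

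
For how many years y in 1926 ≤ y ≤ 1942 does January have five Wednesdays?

January has 31 days; it has five Wednesdays when Wednesday falls among the first (month-length − 28) days — i.e. when January 1 is one of Wednesday/Tuesday/Monday.
January 1 by year: 1926:Fri 1927:Sat 1928:Sun 1929:Tue✓ 1930:Wed✓ 1931:Thu 1932:Fri 1933:Sun 1934:Mon✓ 1935:Tue✓ 1936:Wed✓ 1937:Fri 1938:Sat 1939:Sun 1940:Mon✓ 1941:Wed✓ 1942:Thu
Years with five Wednesdays: 1929, 1930, 1934, 1935, 1936, 1940, 1941 → 7.

7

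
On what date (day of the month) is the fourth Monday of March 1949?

28

March 1, 1949 is a Tuesday, so the first Monday is the 7th.
The fourth Monday is 7 + 21 = 28.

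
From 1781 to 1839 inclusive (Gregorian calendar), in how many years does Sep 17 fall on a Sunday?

Track Sep 17's weekday year by year (advancing +1, or +2 across a Feb 29):
  1781: Mon  1782: Tue (+1)  1783: Wed (+1)  1784: Fri (+2)  1785: Sat (+1)
  1786: Sun (+1) ✓  1787: Mon (+1)  1788: Wed (+2)  1789: Thu (+1)  1790: Fri (+1)
  1791: Sat (+1)  1792: Mon (+2)  1793: Tue (+1)  1794: Wed (+1)  … (31 more years) …
  1826: Sun (+1) ✓  1827: Mon (+1)  1828: Wed (+2)  1829: Thu (+1)  1830: Fri (+1)
  1831: Sat (+1)  1832: Mon (+2)  1833: Tue (+1)  1834: Wed (+1)  1835: Thu (+1)
  1836: Sat (+2)  1837: Sun (+1) ✓  1838: Mon (+1)  1839: Tue (+1)
Sunday years: 1786, 1797, 1809, 1815, 1820, 1826, 1837 — 7 in total.

7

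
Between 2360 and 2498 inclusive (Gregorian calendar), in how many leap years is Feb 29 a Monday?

Leap years in 2360–2498: 35 of them.
Feb 29 weekday advances by 5 (mod 7) from one leap year to the next four years later (or differs when a century non-leap intervenes).
Leap-day weekdays: 2360:Mon✓ 2364:Sat 2368:Thu 2372:Tue 2376:Sun 2380:Fri 2384:Wed 2388:Mon✓ 2392:Sat 2396:Thu 2400:Tue 2404:Sun 2408:Fri …(9 more)… 2448:Sat 2452:Thu 2456:Tue 2460:Sun 2464:Fri 2468:Wed 2472:Mon✓ 2476:Sat 2480:Thu 2484:Tue 2488:Sun 2492:Fri 2496:Wed
Monday: 2360, 2388, 2416, 2444, 2472 → 5.

5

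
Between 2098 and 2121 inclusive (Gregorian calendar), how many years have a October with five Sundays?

10

October has 31 days; it has five Sundays when Sunday falls among the first (month-length − 28) days — i.e. when October 1 is one of Sunday/Saturday/Friday.
October 1 by year: 2098:Wed 2099:Thu 2100:Fri✓ 2101:Sat✓ 2102:Sun✓ 2103:Mon 2104:Wed 2105:Thu 2106:Fri✓ 2107:Sat✓ 2108:Mon 2109:Tue 2110:Wed 2111:Thu 2112:Sat✓ 2113:Sun✓ 2114:Mon 2115:Tue 2116:Thu 2117:Fri✓ 2118:Sat✓ 2119:Sun✓ 2120:Tue 2121:Wed
Years with five Sundays: 2100, 2101, 2102, 2106, 2107, 2112, 2113, 2117, 2118, 2119 → 10.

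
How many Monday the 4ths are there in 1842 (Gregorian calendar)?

Check the 4th of each month of 1842: Jan 4: Tue, Feb 4: Fri, Mar 4: Fri, Apr 4: Mon, May 4: Wed, Jun 4: Sat, Jul 4: Mon, Aug 4: Thu, Sep 4: Sun, Oct 4: Tue, Nov 4: Fri, Dec 4: Sun.
Monday occurs in April, July — 2 months.

2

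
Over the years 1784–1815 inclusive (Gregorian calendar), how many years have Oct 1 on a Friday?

4

Track Oct 1's weekday year by year (advancing +1, or +2 across a Feb 29):
  1784: Fri ✓  1785: Sat (+1)  1786: Sun (+1)  1787: Mon (+1)  1788: Wed (+2)
  1789: Thu (+1)  1790: Fri (+1) ✓  1791: Sat (+1)  1792: Mon (+2)  1793: Tue (+1)
  1794: Wed (+1)  1795: Thu (+1)  1796: Sat (+2)  1797: Sun (+1)  … (4 more years) …
  1802: Fri (+1) ✓  1803: Sat (+1)  1804: Mon (+2)  1805: Tue (+1)  1806: Wed (+1)
  1807: Thu (+1)  1808: Sat (+2)  1809: Sun (+1)  1810: Mon (+1)  1811: Tue (+1)
  1812: Thu (+2)  1813: Fri (+1) ✓  1814: Sat (+1)  1815: Sun (+1)
Friday years: 1784, 1790, 1802, 1813 — 4 in total.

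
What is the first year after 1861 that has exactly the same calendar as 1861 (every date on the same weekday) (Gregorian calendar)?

1867

Two years share a calendar iff Jan 1 falls on the same weekday and both are leap or both are common. 1861: Jan 1 is Tuesday, common year.
1862: Jan 1 Wednesday, common
1863: Jan 1 Thursday, common
1864: Jan 1 Friday, leap
1865: Jan 1 Sunday, common
1866: Jan 1 Monday, common
1867: Jan 1 Tuesday, common
1867 matches on both conditions.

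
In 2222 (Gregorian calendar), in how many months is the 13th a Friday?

2

Check the 13th of each month of 2222: Jan 13: Sun, Feb 13: Wed, Mar 13: Wed, Apr 13: Sat, May 13: Mon, Jun 13: Thu, Jul 13: Sat, Aug 13: Tue, Sep 13: Fri, Oct 13: Sun, Nov 13: Wed, Dec 13: Fri.
Friday occurs in September, December — 2 months.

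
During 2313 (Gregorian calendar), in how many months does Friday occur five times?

4

A month of length L has five Fridays iff its first Friday is on day ≤ L−28 (so day 1–3 in a 31-day month, 1–2 in a 30-day month, day 1 in a leap February).
Checking each month of 2313: Jan starts Wed (31d) ✓; Feb starts Sat (28d); Mar starts Sat (31d); Apr starts Tue (30d); May starts Thu (31d) ✓; Jun starts Sun (30d); Jul starts Tue (31d); Aug starts Fri (31d) ✓; Sep starts Mon (30d); Oct starts Wed (31d) ✓; Nov starts Sat (30d); Dec starts Mon (31d).
Five-Friday months: January, May, August, October → 4.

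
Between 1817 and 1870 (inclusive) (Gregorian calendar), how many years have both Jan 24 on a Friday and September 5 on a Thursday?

Check each year's weekday for Jan 24 and September 5:
  1817: Fri/Fri  1818: Sat/Sat  1819: Sun/Sun  1820: Mon/Tue  1821: Wed/Wed  1822: Thu/Thu  1823: Fri/Fri  1824: Sat/Sun  1825: Mon/Mon  1826: Tue/Tue  1827: Wed/Wed  1828: Thu/Fri  1829: Sat/Sat  1830: Sun/Sun  …(26 more)…  1857: Sat/Sat  1858: Sun/Sun  1859: Mon/Mon  1860: Tue/Wed  1861: Thu/Thu  1862: Fri/Fri  1863: Sat/Sat  1864: Sun/Mon  1865: Tue/Tue  1866: Wed/Wed  1867: Thu/Thu  1868: Fri/Sat  1869: Sun/Sun  1870: Mon/Mon
Both conditions hold in: no year — 0.

0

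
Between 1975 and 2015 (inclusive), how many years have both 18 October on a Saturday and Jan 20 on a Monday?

Check each year's weekday for 18 October and Jan 20:
  1975: Sat/Mon ✓  1976: Mon/Tue  1977: Tue/Thu  1978: Wed/Fri  1979: Thu/Sat  1980: Sat/Sun  1981: Sun/Tue  1982: Mon/Wed  1983: Tue/Thu  1984: Thu/Fri  1985: Fri/Sun  1986: Sat/Mon ✓  1987: Sun/Tue  1988: Tue/Wed  …(13 more)…  2002: Fri/Sun  2003: Sat/Mon ✓  2004: Mon/Tue  2005: Tue/Thu  2006: Wed/Fri  2007: Thu/Sat  2008: Sat/Sun  2009: Sun/Tue  2010: Mon/Wed  2011: Tue/Thu  2012: Thu/Fri  2013: Fri/Sun  2014: Sat/Mon ✓  2015: Sun/Tue
Both conditions hold in: 1975, 1986, 1997, 2003, 2014 — 5.

5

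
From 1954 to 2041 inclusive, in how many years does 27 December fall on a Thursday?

13

Track 27 December's weekday year by year (advancing +1, or +2 across a Feb 29):
  1954: Mon  1955: Tue (+1)  1956: Thu (+2) ✓  1957: Fri (+1)  1958: Sat (+1)
  1959: Sun (+1)  1960: Tue (+2)  1961: Wed (+1)  1962: Thu (+1) ✓  1963: Fri (+1)
  1964: Sun (+2)  1965: Mon (+1)  1966: Tue (+1)  1967: Wed (+1)  … (60 more years) …
  2028: Wed (+2)  2029: Thu (+1) ✓  2030: Fri (+1)  2031: Sat (+1)  2032: Mon (+2)
  2033: Tue (+1)  2034: Wed (+1)  2035: Thu (+1) ✓  2036: Sat (+2)  2037: Sun (+1)
  2038: Mon (+1)  2039: Tue (+1)  2040: Thu (+2) ✓  2041: Fri (+1)
Thursday years: 1956, 1962, 1973, 1979, 1984, 1990, 2001, 2007, 2012, 2018, 2029, 2035, 2040 — 13 in total.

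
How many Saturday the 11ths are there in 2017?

Check the 11th of each month of 2017: Jan 11: Wed, Feb 11: Sat, Mar 11: Sat, Apr 11: Tue, May 11: Thu, Jun 11: Sun, Jul 11: Tue, Aug 11: Fri, Sep 11: Mon, Oct 11: Wed, Nov 11: Sat, Dec 11: Mon.
Saturday occurs in February, March, November — 3 months.

3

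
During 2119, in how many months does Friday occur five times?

A month of length L has five Fridays iff its first Friday is on day ≤ L−28 (so day 1–3 in a 31-day month, 1–2 in a 30-day month, day 1 in a leap February).
Checking each month of 2119: Jan starts Sun (31d); Feb starts Wed (28d); Mar starts Wed (31d) ✓; Apr starts Sat (30d); May starts Mon (31d); Jun starts Thu (30d) ✓; Jul starts Sat (31d); Aug starts Tue (31d); Sep starts Fri (30d) ✓; Oct starts Sun (31d); Nov starts Wed (30d); Dec starts Fri (31d) ✓.
Five-Friday months: March, June, September, December → 4.

4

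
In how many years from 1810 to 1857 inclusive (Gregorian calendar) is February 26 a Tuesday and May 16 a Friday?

Check each year's weekday for February 26 and May 16:
  1810: Mon/Wed  1811: Tue/Thu  1812: Wed/Sat  1813: Fri/Sun  1814: Sat/Mon  1815: Sun/Tue  1816: Mon/Thu  1817: Wed/Fri  1818: Thu/Sat  1819: Fri/Sun  1820: Sat/Tue  1821: Mon/Wed  1822: Tue/Thu  1823: Wed/Fri  …(20 more)…  1844: Mon/Thu  1845: Wed/Fri  1846: Thu/Sat  1847: Fri/Sun  1848: Sat/Tue  1849: Mon/Wed  1850: Tue/Thu  1851: Wed/Fri  1852: Thu/Sun  1853: Sat/Mon  1854: Sun/Tue  1855: Mon/Wed  1856: Tue/Fri ✓  1857: Thu/Sat
Both conditions hold in: 1828, 1856 — 2.

2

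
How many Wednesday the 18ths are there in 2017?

2

Check the 18th of each month of 2017: Jan 18: Wed, Feb 18: Sat, Mar 18: Sat, Apr 18: Tue, May 18: Thu, Jun 18: Sun, Jul 18: Tue, Aug 18: Fri, Sep 18: Mon, Oct 18: Wed, Nov 18: Sat, Dec 18: Mon.
Wednesday occurs in January, October — 2 months.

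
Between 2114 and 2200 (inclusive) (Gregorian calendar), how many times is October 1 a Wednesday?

13

Track October 1's weekday year by year (advancing +1, or +2 across a Feb 29):
  2114: Mon  2115: Tue (+1)  2116: Thu (+2)  2117: Fri (+1)  2118: Sat (+1)
  2119: Sun (+1)  2120: Tue (+2)  2121: Wed (+1) ✓  2122: Thu (+1)  2123: Fri (+1)
  2124: Sun (+2)  2125: Mon (+1)  2126: Tue (+1)  2127: Wed (+1) ✓  … (59 more years) …
  2187: Mon (+1)  2188: Wed (+2) ✓  2189: Thu (+1)  2190: Fri (+1)  2191: Sat (+1)
  2192: Mon (+2)  2193: Tue (+1)  2194: Wed (+1) ✓  2195: Thu (+1)  2196: Sat (+2)
  2197: Sun (+1)  2198: Mon (+1)  2199: Tue (+1)  2200: Wed (+1) ✓
Wednesday years: 2121, 2127, 2132, 2138, 2149, 2155, 2160, 2166, 2177, 2183, 2188, 2194, 2200 — 13 in total.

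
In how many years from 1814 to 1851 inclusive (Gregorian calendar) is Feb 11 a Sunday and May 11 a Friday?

4

Check each year's weekday for Feb 11 and May 11:
  1814: Fri/Wed  1815: Sat/Thu  1816: Sun/Sat  1817: Tue/Sun  1818: Wed/Mon  1819: Thu/Tue  1820: Fri/Thu  1821: Sun/Fri ✓  1822: Mon/Sat  1823: Tue/Sun  1824: Wed/Tue  1825: Fri/Wed  1826: Sat/Thu  1827: Sun/Fri ✓  …(10 more)…  1838: Sun/Fri ✓  1839: Mon/Sat  1840: Tue/Mon  1841: Thu/Tue  1842: Fri/Wed  1843: Sat/Thu  1844: Sun/Sat  1845: Tue/Sun  1846: Wed/Mon  1847: Thu/Tue  1848: Fri/Thu  1849: Sun/Fri ✓  1850: Mon/Sat  1851: Tue/Sun
Both conditions hold in: 1821, 1827, 1838, 1849 — 4.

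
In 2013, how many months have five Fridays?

A month of length L has five Fridays iff its first Friday is on day ≤ L−28 (so day 1–3 in a 31-day month, 1–2 in a 30-day month, day 1 in a leap February).
Checking each month of 2013: Jan starts Tue (31d); Feb starts Fri (28d); Mar starts Fri (31d) ✓; Apr starts Mon (30d); May starts Wed (31d) ✓; Jun starts Sat (30d); Jul starts Mon (31d); Aug starts Thu (31d) ✓; Sep starts Sun (30d); Oct starts Tue (31d); Nov starts Fri (30d) ✓; Dec starts Sun (31d).
Five-Friday months: March, May, August, November → 4.

4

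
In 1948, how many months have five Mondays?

4

A month of length L has five Mondays iff its first Monday is on day ≤ L−28 (so day 1–3 in a 31-day month, 1–2 in a 30-day month, day 1 in a leap February).
Checking each month of 1948: Jan starts Thu (31d); Feb starts Sun (29d); Mar starts Mon (31d) ✓; Apr starts Thu (30d); May starts Sat (31d) ✓; Jun starts Tue (30d); Jul starts Thu (31d); Aug starts Sun (31d) ✓; Sep starts Wed (30d); Oct starts Fri (31d); Nov starts Mon (30d) ✓; Dec starts Wed (31d).
Five-Monday months: March, May, August, November → 4.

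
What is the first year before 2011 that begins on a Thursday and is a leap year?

Jan 1 advances by 2 weekdays after a leap year and by 1 after a common year.
2011: Jan 1 is Saturday.
2010: Friday
2009: Thursday
2008: Tuesday (leap)
2007: Monday
2006: Sunday
2005: Saturday
2004: Thursday (leap)
2004 begins on a Thursday and is a leap year.

2004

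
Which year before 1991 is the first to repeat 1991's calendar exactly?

Two years share a calendar iff Jan 1 falls on the same weekday and both are leap or both are common. 1991: Jan 1 is Tuesday, common year.
1990: Jan 1 Monday, common
1989: Jan 1 Sunday, common
1988: Jan 1 Friday, leap
1987: Jan 1 Thursday, common
1986: Jan 1 Wednesday, common
1985: Jan 1 Tuesday, common
1985 matches on both conditions.

1985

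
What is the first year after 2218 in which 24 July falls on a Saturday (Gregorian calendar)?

2219

From one year to the next, a fixed date's weekday advances by 1, or by 2 when a Feb 29 lies between the two dates.
2218: July 24 is Friday.
2219: Saturday (+1)
24 July falls on a Saturday in 2219.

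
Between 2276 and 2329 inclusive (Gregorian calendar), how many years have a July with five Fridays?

July has 31 days; it has five Fridays when Friday falls among the first (month-length − 28) days — i.e. when July 1 is one of Friday/Thursday/Wednesday.
July 1 by year: 2276:Sat 2277:Sun 2278:Mon 2279:Tue 2280:Thu✓ 2281:Fri✓ 2282:Sat 2283:Sun 2284:Tue 2285:Wed✓ 2286:Thu✓ 2287:Fri✓ 2288:Sun 2289:Mon 2290:Tue …(24 more)… 2315:Thu✓ 2316:Sat 2317:Sun 2318:Mon 2319:Tue 2320:Thu✓ 2321:Fri✓ 2322:Sat 2323:Sun 2324:Tue 2325:Wed✓ 2326:Thu✓ 2327:Fri✓ 2328:Sun 2329:Mon
Years with five Fridays: 2280, 2281, 2285, 2286, 2287, 2291, 2292, 2296, 2297, 2298, 2303, 2304, 2308, 2309, 2310, 2314, 2315, 2320, 2321, 2325, 2326, 2327 → 22.

22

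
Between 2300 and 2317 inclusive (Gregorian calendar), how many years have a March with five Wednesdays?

7

March has 31 days; it has five Wednesdays when Wednesday falls among the first (month-length − 28) days — i.e. when March 1 is one of Wednesday/Tuesday/Monday.
March 1 by year: 2300:Thu 2301:Fri 2302:Sat 2303:Sun 2304:Tue✓ 2305:Wed✓ 2306:Thu 2307:Fri 2308:Sun 2309:Mon✓ 2310:Tue✓ 2311:Wed✓ 2312:Fri 2313:Sat 2314:Sun 2315:Mon✓ 2316:Wed✓ 2317:Thu
Years with five Wednesdays: 2304, 2305, 2309, 2310, 2311, 2315, 2316 → 7.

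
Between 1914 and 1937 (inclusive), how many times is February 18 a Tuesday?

Track February 18's weekday year by year (advancing +1, or +2 across a Feb 29):
  1914: Wed  1915: Thu (+1)  1916: Fri (+1)  1917: Sun (+2)  1918: Mon (+1)
  1919: Tue (+1) ✓  1920: Wed (+1)  1921: Fri (+2)  1922: Sat (+1)  1923: Sun (+1)
  1924: Mon (+1)  1925: Wed (+2)  1926: Thu (+1)  1927: Fri (+1)  1928: Sat (+1)
  1929: Mon (+2)  1930: Tue (+1) ✓  1931: Wed (+1)  1932: Thu (+1)  1933: Sat (+2)
  1934: Sun (+1)  1935: Mon (+1)  1936: Tue (+1) ✓  1937: Thu (+2)
Tuesday years: 1919, 1930, 1936 — 3 in total.

3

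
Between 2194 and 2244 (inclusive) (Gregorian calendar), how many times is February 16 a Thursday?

8

Track February 16's weekday year by year (advancing +1, or +2 across a Feb 29):
  2194: Sun  2195: Mon (+1)  2196: Tue (+1)  2197: Thu (+2) ✓  2198: Fri (+1)
  2199: Sat (+1)  2200: Sun (+1)  2201: Mon (+1)  2202: Tue (+1)  2203: Wed (+1)
  2204: Thu (+1) ✓  2205: Sat (+2)  2206: Sun (+1)  2207: Mon (+1)  … (23 more years) …
  2231: Wed (+1)  2232: Thu (+1) ✓  2233: Sat (+2)  2234: Sun (+1)  2235: Mon (+1)
  2236: Tue (+1)  2237: Thu (+2) ✓  2238: Fri (+1)  2239: Sat (+1)  2240: Sun (+1)
  2241: Tue (+2)  2242: Wed (+1)  2243: Thu (+1) ✓  2244: Fri (+1)
Thursday years: 2197, 2204, 2209, 2215, 2226, 2232, 2237, 2243 — 8 in total.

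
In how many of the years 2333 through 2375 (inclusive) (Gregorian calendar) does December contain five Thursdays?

17

December has 31 days; it has five Thursdays when Thursday falls among the first (month-length − 28) days — i.e. when December 1 is one of Thursday/Wednesday/Tuesday.
December 1 by year: 2333:Fri 2334:Sat 2335:Sun 2336:Tue✓ 2337:Wed✓ 2338:Thu✓ 2339:Fri 2340:Sun 2341:Mon 2342:Tue✓ 2343:Wed✓ 2344:Fri 2345:Sat 2346:Sun 2347:Mon …(13 more)… 2361:Fri 2362:Sat 2363:Sun 2364:Tue✓ 2365:Wed✓ 2366:Thu✓ 2367:Fri 2368:Sun 2369:Mon 2370:Tue✓ 2371:Wed✓ 2372:Fri 2373:Sat 2374:Sun 2375:Mon
Years with five Thursdays: 2336, 2337, 2338, 2342, 2343, 2348, 2349, 2353, 2354, 2355, 2359, 2360, 2364, 2365, 2366, 2370, 2371 → 17.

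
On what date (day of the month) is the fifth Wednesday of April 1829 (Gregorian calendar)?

April 1, 1829 is a Wednesday, so the first Wednesday is the 1st.
The fifth Wednesday is 1 + 28 = 29.

29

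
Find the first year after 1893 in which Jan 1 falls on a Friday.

Jan 1 advances by 2 weekdays after a leap year and by 1 after a common year.
1893: Jan 1 is Sunday.
1894: Monday
1895: Tuesday
1896: Wednesday (leap)
1897: Friday
1897 begins on a Friday

1897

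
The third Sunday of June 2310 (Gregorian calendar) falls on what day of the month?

19

June 1, 2310 is a Wednesday, so the first Sunday is the 5th.
The third Sunday is 5 + 14 = 19.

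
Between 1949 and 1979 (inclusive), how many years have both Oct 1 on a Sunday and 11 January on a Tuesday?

Check each year's weekday for Oct 1 and 11 January:
  1949: Sat/Tue  1950: Sun/Wed  1951: Mon/Thu  1952: Wed/Fri  1953: Thu/Sun  1954: Fri/Mon  1955: Sat/Tue  1956: Mon/Wed  1957: Tue/Fri  1958: Wed/Sat  1959: Thu/Sun  1960: Sat/Mon  1961: Sun/Wed  1962: Mon/Thu  …(3 more)…  1966: Sat/Tue  1967: Sun/Wed  1968: Tue/Thu  1969: Wed/Sat  1970: Thu/Sun  1971: Fri/Mon  1972: Sun/Tue ✓  1973: Mon/Thu  1974: Tue/Fri  1975: Wed/Sat  1976: Fri/Sun  1977: Sat/Tue  1978: Sun/Wed  1979: Mon/Thu
Both conditions hold in: 1972 — 1.

1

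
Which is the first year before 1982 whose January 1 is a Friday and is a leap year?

1960

Jan 1 advances by 2 weekdays after a leap year and by 1 after a common year.
1982: Jan 1 is Friday.
1981: Thursday
1980: Tuesday (leap)
1979: Monday
1978: Sunday
1977: Saturday
1976: Thursday (leap)
1975: Wednesday
1974: Tuesday
1973: Monday
1972: Saturday (leap)
1971: Friday
1970: Thursday
1969: Wednesday
1968: Monday (leap)
1967: Sunday
1966: Saturday
1965: Friday
1964: Wednesday (leap)
1963: Tuesday
1962: Monday
1961: Sunday
1960: Friday (leap)
1960 begins on a Friday and is a leap year.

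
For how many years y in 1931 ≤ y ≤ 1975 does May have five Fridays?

May has 31 days; it has five Fridays when Friday falls among the first (month-length − 28) days — i.e. when May 1 is one of Friday/Thursday/Wednesday.
May 1 by year: 1931:Fri✓ 1932:Sun 1933:Mon 1934:Tue 1935:Wed✓ 1936:Fri✓ 1937:Sat 1938:Sun 1939:Mon 1940:Wed✓ 1941:Thu✓ 1942:Fri✓ 1943:Sat 1944:Mon 1945:Tue …(15 more)… 1961:Mon 1962:Tue 1963:Wed✓ 1964:Fri✓ 1965:Sat 1966:Sun 1967:Mon 1968:Wed✓ 1969:Thu✓ 1970:Fri✓ 1971:Sat 1972:Mon 1973:Tue 1974:Wed✓ 1975:Thu✓
Years with five Fridays: 1931, 1935, 1936, 1940, 1941, 1942, 1946, 1947, 1952, 1953, 1957, 1958, 1959, 1963, 1964, 1968, 1969, 1970, 1974, 1975 → 20.

20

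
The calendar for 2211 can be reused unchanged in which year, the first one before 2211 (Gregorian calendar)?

2205

Two years share a calendar iff Jan 1 falls on the same weekday and both are leap or both are common. 2211: Jan 1 is Tuesday, common year.
2210: Jan 1 Monday, common
2209: Jan 1 Sunday, common
2208: Jan 1 Friday, leap
2207: Jan 1 Thursday, common
2206: Jan 1 Wednesday, common
2205: Jan 1 Tuesday, common
2205 matches on both conditions.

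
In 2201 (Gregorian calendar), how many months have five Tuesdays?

4

A month of length L has five Tuesdays iff its first Tuesday is on day ≤ L−28 (so day 1–3 in a 31-day month, 1–2 in a 30-day month, day 1 in a leap February).
Checking each month of 2201: Jan starts Thu (31d); Feb starts Sun (28d); Mar starts Sun (31d) ✓; Apr starts Wed (30d); May starts Fri (31d); Jun starts Mon (30d) ✓; Jul starts Wed (31d); Aug starts Sat (31d); Sep starts Tue (30d) ✓; Oct starts Thu (31d); Nov starts Sun (30d); Dec starts Tue (31d) ✓.
Five-Tuesday months: March, June, September, December → 4.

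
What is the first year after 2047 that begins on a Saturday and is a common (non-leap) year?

2050

Jan 1 advances by 2 weekdays after a leap year and by 1 after a common year.
2047: Jan 1 is Tuesday.
2048: Wednesday (leap)
2049: Friday
2050: Saturday
2050 begins on a Saturday and is a common year.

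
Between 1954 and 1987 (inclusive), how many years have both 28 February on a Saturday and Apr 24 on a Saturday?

1

Check each year's weekday for 28 February and Apr 24:
  1954: Sun/Sat  1955: Mon/Sun  1956: Tue/Tue  1957: Thu/Wed  1958: Fri/Thu  1959: Sat/Fri  1960: Sun/Sun  1961: Tue/Mon  1962: Wed/Tue  1963: Thu/Wed  1964: Fri/Fri  1965: Sun/Sat  1966: Mon/Sun  1967: Tue/Mon  …(6 more)…  1974: Thu/Wed  1975: Fri/Thu  1976: Sat/Sat ✓  1977: Mon/Sun  1978: Tue/Mon  1979: Wed/Tue  1980: Thu/Thu  1981: Sat/Fri  1982: Sun/Sat  1983: Mon/Sun  1984: Tue/Tue  1985: Thu/Wed  1986: Fri/Thu  1987: Sat/Fri
Both conditions hold in: 1976 — 1.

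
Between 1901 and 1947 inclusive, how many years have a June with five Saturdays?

June has 30 days; it has five Saturdays when Saturday falls among the first (month-length − 28) days — i.e. when June 1 is one of Saturday/Friday.
June 1 by year: 1901:Sat✓ 1902:Sun 1903:Mon 1904:Wed 1905:Thu 1906:Fri✓ 1907:Sat✓ 1908:Mon 1909:Tue 1910:Wed 1911:Thu 1912:Sat✓ 1913:Sun 1914:Mon 1915:Tue …(17 more)… 1933:Thu 1934:Fri✓ 1935:Sat✓ 1936:Mon 1937:Tue 1938:Wed 1939:Thu 1940:Sat✓ 1941:Sun 1942:Mon 1943:Tue 1944:Thu 1945:Fri✓ 1946:Sat✓ 1947:Sun
Years with five Saturdays: 1901, 1906, 1907, 1912, 1917, 1918, 1923, 1928, 1929, 1934, 1935, 1940, 1945, 1946 → 14.

14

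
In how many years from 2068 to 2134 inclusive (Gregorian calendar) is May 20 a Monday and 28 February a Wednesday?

Check each year's weekday for May 20 and 28 February:
  2068: Sun/Tue  2069: Mon/Thu  2070: Tue/Fri  2071: Wed/Sat  2072: Fri/Sun  2073: Sat/Tue  2074: Sun/Wed  2075: Mon/Thu  2076: Wed/Fri  2077: Thu/Sun  2078: Fri/Mon  2079: Sat/Tue  2080: Mon/Wed ✓  2081: Tue/Fri  …(39 more)…  2121: Tue/Fri  2122: Wed/Sat  2123: Thu/Sun  2124: Sat/Mon  2125: Sun/Wed  2126: Mon/Thu  2127: Tue/Fri  2128: Thu/Sat  2129: Fri/Mon  2130: Sat/Tue  2131: Sun/Wed  2132: Tue/Thu  2133: Wed/Sat  2134: Thu/Sun
Both conditions hold in: 2080, 2120 — 2.

2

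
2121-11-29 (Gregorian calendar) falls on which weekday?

Saturday

January 1, 2121 is a Wednesday.
November 29 is day 333 of the year, i.e. 332 days after Jan 1.
332 mod 7 = 3, so advance 3 weekdays from Wednesday: Saturday.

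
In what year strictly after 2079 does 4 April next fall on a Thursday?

From one year to the next, a fixed date's weekday advances by 1, or by 2 when a Feb 29 lies between the two dates.
2079: April 4 is Tuesday.
2080: Thursday (+2)
4 April falls on a Thursday in 2080.

2080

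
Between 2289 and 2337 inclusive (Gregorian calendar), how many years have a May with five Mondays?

20

May has 31 days; it has five Mondays when Monday falls among the first (month-length − 28) days — i.e. when May 1 is one of Monday/Sunday/Saturday.
May 1 by year: 2289:Wed 2290:Thu 2291:Fri 2292:Sun✓ 2293:Mon✓ 2294:Tue 2295:Wed 2296:Fri 2297:Sat✓ 2298:Sun✓ 2299:Mon✓ 2300:Tue 2301:Wed 2302:Thu 2303:Fri …(19 more)… 2323:Tue 2324:Thu 2325:Fri 2326:Sat✓ 2327:Sun✓ 2328:Tue 2329:Wed 2330:Thu 2331:Fri 2332:Sun✓ 2333:Mon✓ 2334:Tue 2335:Wed 2336:Fri 2337:Sat✓
Years with five Mondays: 2292, 2293, 2297, 2298, 2299, 2304, 2305, 2309, 2310, 2311, 2315, 2316, 2320, 2321, 2322, 2326, 2327, 2332, 2333, 2337 → 20.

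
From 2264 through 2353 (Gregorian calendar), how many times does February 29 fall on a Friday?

3

Leap years in 2264–2353: 22 of them.
Feb 29 weekday advances by 5 (mod 7) from one leap year to the next four years later (or differs when a century non-leap intervenes).
Leap-day weekdays: 2264:Mon 2268:Sat 2272:Thu 2276:Tue 2280:Sun 2284:Fri✓ 2288:Wed 2292:Mon 2296:Sat 2304:Mon 2308:Sat 2312:Thu 2316:Tue 2320:Sun 2324:Fri✓ 2328:Wed 2332:Mon 2336:Sat 2340:Thu 2344:Tue 2348:Sun 2352:Fri✓
Friday: 2284, 2324, 2352 → 3.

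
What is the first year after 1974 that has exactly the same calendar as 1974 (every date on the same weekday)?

Two years share a calendar iff Jan 1 falls on the same weekday and both are leap or both are common. 1974: Jan 1 is Tuesday, common year.
1975: Jan 1 Wednesday, common
1976: Jan 1 Thursday, leap
1977: Jan 1 Saturday, common
1978: Jan 1 Sunday, common
1979: Jan 1 Monday, common
1980: Jan 1 Tuesday, leap
1981: Jan 1 Thursday, common
1982: Jan 1 Friday, common
1983: Jan 1 Saturday, common
1984: Jan 1 Sunday, leap
1985: Jan 1 Tuesday, common
1985 matches on both conditions.

1985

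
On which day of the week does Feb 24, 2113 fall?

Friday

January 1, 2113 is a Sunday.
February 24 is day 55 of the year, i.e. 54 days after Jan 1.
54 mod 7 = 5, so advance 5 weekdays from Sunday: Friday.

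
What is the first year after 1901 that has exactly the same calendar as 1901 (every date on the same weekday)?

1907

Two years share a calendar iff Jan 1 falls on the same weekday and both are leap or both are common. 1901: Jan 1 is Tuesday, common year.
1902: Jan 1 Wednesday, common
1903: Jan 1 Thursday, common
1904: Jan 1 Friday, leap
1905: Jan 1 Sunday, common
1906: Jan 1 Monday, common
1907: Jan 1 Tuesday, common
1907 matches on both conditions.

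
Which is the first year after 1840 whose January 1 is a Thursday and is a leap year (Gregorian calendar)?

Jan 1 advances by 2 weekdays after a leap year and by 1 after a common year.
1840: Jan 1 is Wednesday (leap).
1841: Friday
1842: Saturday
1843: Sunday
1844: Monday (leap)
1845: Wednesday
1846: Thursday
1847: Friday
1848: Saturday (leap)
1849: Monday
1850: Tuesday
1851: Wednesday
1852: Thursday (leap)
1852 begins on a Thursday and is a leap year.

1852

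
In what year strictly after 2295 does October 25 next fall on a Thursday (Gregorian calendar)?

From one year to the next, a fixed date's weekday advances by 1, or by 2 when a Feb 29 lies between the two dates.
2295: October 25 is Friday.
2296: Sunday (+2)
2297: Monday (+1)
2298: Tuesday (+1)
2299: Wednesday (+1)
2300: Thursday (+1)
October 25 falls on a Thursday in 2300.

2300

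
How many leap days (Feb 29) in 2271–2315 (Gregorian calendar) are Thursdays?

Leap years in 2271–2315: 10 of them.
Feb 29 weekday advances by 5 (mod 7) from one leap year to the next four years later (or differs when a century non-leap intervenes).
Leap-day weekdays: 2272:Thu✓ 2276:Tue 2280:Sun 2284:Fri 2288:Wed 2292:Mon 2296:Sat 2304:Mon 2308:Sat 2312:Thu✓
Thursday: 2272, 2312 → 2.

2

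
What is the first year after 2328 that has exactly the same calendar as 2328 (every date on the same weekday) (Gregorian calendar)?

2356

Two years share a calendar iff Jan 1 falls on the same weekday and both are leap or both are common. 2328: Jan 1 is Sunday, leap year.
2329: Jan 1 Tuesday, common
2330: Jan 1 Wednesday, common
2331: Jan 1 Thursday, common
2332: Jan 1 Friday, leap
2333: Jan 1 Sunday, common
2334: Jan 1 Monday, common
2335: Jan 1 Tuesday, common
2336: Jan 1 Wednesday, leap
2337: Jan 1 Friday, common
2338: Jan 1 Saturday, common
2339: Jan 1 Sunday, common
2340: Jan 1 Monday, leap
2341: Jan 1 Wednesday, common
2342: Jan 1 Thursday, common
2343: Jan 1 Friday, common
2344: Jan 1 Saturday, leap
2345: Jan 1 Monday, common
2346: Jan 1 Tuesday, common
2347: Jan 1 Wednesday, common
2348: Jan 1 Thursday, leap
2349: Jan 1 Saturday, common
2350: Jan 1 Sunday, common
2351: Jan 1 Monday, common
2352: Jan 1 Tuesday, leap
2353: Jan 1 Thursday, common
2354: Jan 1 Friday, common
2355: Jan 1 Saturday, common
2356: Jan 1 Sunday, leap
2356 matches on both conditions.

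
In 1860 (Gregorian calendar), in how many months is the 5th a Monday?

2

Check the 5th of each month of 1860: Jan 5: Thu, Feb 5: Sun, Mar 5: Mon, Apr 5: Thu, May 5: Sat, Jun 5: Tue, Jul 5: Thu, Aug 5: Sun, Sep 5: Wed, Oct 5: Fri, Nov 5: Mon, Dec 5: Wed.
Monday occurs in March, November — 2 months.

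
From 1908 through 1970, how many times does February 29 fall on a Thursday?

3

Leap years in 1908–1970: 16 of them.
Feb 29 weekday advances by 5 (mod 7) from one leap year to the next four years later (or differs when a century non-leap intervenes).
Leap-day weekdays: 1908:Sat 1912:Thu✓ 1916:Tue 1920:Sun 1924:Fri 1928:Wed 1932:Mon 1936:Sat 1940:Thu✓ 1944:Tue 1948:Sun 1952:Fri 1956:Wed 1960:Mon 1964:Sat 1968:Thu✓
Thursday: 1912, 1940, 1968 → 3.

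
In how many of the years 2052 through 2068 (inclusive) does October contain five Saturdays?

October has 31 days; it has five Saturdays when Saturday falls among the first (month-length − 28) days — i.e. when October 1 is one of Saturday/Friday/Thursday.
October 1 by year: 2052:Tue 2053:Wed 2054:Thu✓ 2055:Fri✓ 2056:Sun 2057:Mon 2058:Tue 2059:Wed 2060:Fri✓ 2061:Sat✓ 2062:Sun 2063:Mon 2064:Wed 2065:Thu✓ 2066:Fri✓ 2067:Sat✓ 2068:Mon
Years with five Saturdays: 2054, 2055, 2060, 2061, 2065, 2066, 2067 → 7.

7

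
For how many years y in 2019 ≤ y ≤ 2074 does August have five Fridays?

August has 31 days; it has five Fridays when Friday falls among the first (month-length − 28) days — i.e. when August 1 is one of Friday/Thursday/Wednesday.
August 1 by year: 2019:Thu✓ 2020:Sat 2021:Sun 2022:Mon 2023:Tue 2024:Thu✓ 2025:Fri✓ 2026:Sat 2027:Sun 2028:Tue 2029:Wed✓ 2030:Thu✓ 2031:Fri✓ 2032:Sun 2033:Mon …(26 more)… 2060:Sun 2061:Mon 2062:Tue 2063:Wed✓ 2064:Fri✓ 2065:Sat 2066:Sun 2067:Mon 2068:Wed✓ 2069:Thu✓ 2070:Fri✓ 2071:Sat 2072:Mon 2073:Tue 2074:Wed✓
Years with five Fridays: 2019, 2024, 2025, 2029, 2030, 2031, 2035, 2036, 2040, 2041, 2042, 2046, 2047, 2052, 2053, 2057, 2058, 2059, 2063, 2064, 2068, 2069, 2070, 2074 → 24.

24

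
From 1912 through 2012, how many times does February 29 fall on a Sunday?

4

Leap years in 1912–2012: 26 of them.
Feb 29 weekday advances by 5 (mod 7) from one leap year to the next four years later (or differs when a century non-leap intervenes).
Leap-day weekdays: 1912:Thu 1916:Tue 1920:Sun✓ 1924:Fri 1928:Wed 1932:Mon 1936:Sat 1940:Thu 1944:Tue 1948:Sun✓ 1952:Fri 1956:Wed 1960:Mon 1964:Sat 1968:Thu 1972:Tue 1976:Sun✓ 1980:Fri 1984:Wed 1988:Mon 1992:Sat 1996:Thu 2000:Tue 2004:Sun✓ 2008:Fri 2012:Wed
Sunday: 1920, 1948, 1976, 2004 → 4.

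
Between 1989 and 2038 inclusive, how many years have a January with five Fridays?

21

January has 31 days; it has five Fridays when Friday falls among the first (month-length − 28) days — i.e. when January 1 is one of Friday/Thursday/Wednesday.
January 1 by year: 1989:Sun 1990:Mon 1991:Tue 1992:Wed✓ 1993:Fri✓ 1994:Sat 1995:Sun 1996:Mon 1997:Wed✓ 1998:Thu✓ 1999:Fri✓ 2000:Sat 2001:Mon 2002:Tue 2003:Wed✓ …(20 more)… 2024:Mon 2025:Wed✓ 2026:Thu✓ 2027:Fri✓ 2028:Sat 2029:Mon 2030:Tue 2031:Wed✓ 2032:Thu✓ 2033:Sat 2034:Sun 2035:Mon 2036:Tue 2037:Thu✓ 2038:Fri✓
Years with five Fridays: 1992, 1993, 1997, 1998, 1999, 2003, 2004, 2009, 2010, 2014, 2015, 2016, 2020, 2021, 2025, 2026, 2027, 2031, 2032, 2037, 2038 → 21.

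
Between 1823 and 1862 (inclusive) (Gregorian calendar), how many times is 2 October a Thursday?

Track 2 October's weekday year by year (advancing +1, or +2 across a Feb 29):
  1823: Thu ✓  1824: Sat (+2)  1825: Sun (+1)  1826: Mon (+1)  1827: Tue (+1)
  1828: Thu (+2) ✓  1829: Fri (+1)  1830: Sat (+1)  1831: Sun (+1)  1832: Tue (+2)
  1833: Wed (+1)  1834: Thu (+1) ✓  1835: Fri (+1)  1836: Sun (+2)  … (12 more years) …
  1849: Tue (+1)  1850: Wed (+1)  1851: Thu (+1) ✓  1852: Sat (+2)  1853: Sun (+1)
  1854: Mon (+1)  1855: Tue (+1)  1856: Thu (+2) ✓  1857: Fri (+1)  1858: Sat (+1)
  1859: Sun (+1)  1860: Tue (+2)  1861: Wed (+1)  1862: Thu (+1) ✓
Thursday years: 1823, 1828, 1834, 1845, 1851, 1856, 1862 — 7 in total.

7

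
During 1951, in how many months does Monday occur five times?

5

A month of length L has five Mondays iff its first Monday is on day ≤ L−28 (so day 1–3 in a 31-day month, 1–2 in a 30-day month, day 1 in a leap February).
Checking each month of 1951: Jan starts Mon (31d) ✓; Feb starts Thu (28d); Mar starts Thu (31d); Apr starts Sun (30d) ✓; May starts Tue (31d); Jun starts Fri (30d); Jul starts Sun (31d) ✓; Aug starts Wed (31d); Sep starts Sat (30d); Oct starts Mon (31d) ✓; Nov starts Thu (30d); Dec starts Sat (31d) ✓.
Five-Monday months: January, April, July, October, December → 5.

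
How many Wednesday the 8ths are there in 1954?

2

Check the 8th of each month of 1954: Jan 8: Fri, Feb 8: Mon, Mar 8: Mon, Apr 8: Thu, May 8: Sat, Jun 8: Tue, Jul 8: Thu, Aug 8: Sun, Sep 8: Wed, Oct 8: Fri, Nov 8: Mon, Dec 8: Wed.
Wednesday occurs in September, December — 2 months.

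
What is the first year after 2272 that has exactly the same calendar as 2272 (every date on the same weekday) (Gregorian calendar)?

2312

Two years share a calendar iff Jan 1 falls on the same weekday and both are leap or both are common. 2272: Jan 1 is Monday, leap year.
2273: Jan 1 Wednesday, common
2274: Jan 1 Thursday, common
2275: Jan 1 Friday, common
2276: Jan 1 Saturday, leap
2277: Jan 1 Monday, common
2278: Jan 1 Tuesday, common
2279: Jan 1 Wednesday, common
2280: Jan 1 Thursday, leap
2281: Jan 1 Saturday, common
2282: Jan 1 Sunday, common
2283: Jan 1 Monday, common
2284: Jan 1 Tuesday, leap
2285: Jan 1 Thursday, common
2286: Jan 1 Friday, common
2287: Jan 1 Saturday, common
2288: Jan 1 Sunday, leap
2289: Jan 1 Tuesday, common
2290: Jan 1 Wednesday, common
2291: Jan 1 Thursday, common
2292: Jan 1 Friday, leap
2293: Jan 1 Sunday, common
2294: Jan 1 Monday, common
2295: Jan 1 Tuesday, common
2296: Jan 1 Wednesday, leap
2297: Jan 1 Friday, common
2298: Jan 1 Saturday, common
2299: Jan 1 Sunday, common
2300: Jan 1 Monday, common
2301: Jan 1 Tuesday, common
2302: Jan 1 Wednesday, common
2303: Jan 1 Thursday, common
2304: Jan 1 Friday, leap
2305: Jan 1 Sunday, common
2306: Jan 1 Monday, common
2307: Jan 1 Tuesday, common
2308: Jan 1 Wednesday, leap
2309: Jan 1 Friday, common
2310: Jan 1 Saturday, common
2311: Jan 1 Sunday, common
2312: Jan 1 Monday, leap
2312 matches on both conditions.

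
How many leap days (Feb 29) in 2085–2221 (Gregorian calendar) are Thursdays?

Leap years in 2085–2221: 32 of them.
Feb 29 weekday advances by 5 (mod 7) from one leap year to the next four years later (or differs when a century non-leap intervenes).
Leap-day weekdays: 2088:Sun 2092:Fri 2096:Wed 2104:Fri 2108:Wed 2112:Mon 2116:Sat 2120:Thu✓ 2124:Tue 2128:Sun 2132:Fri 2136:Wed 2140:Mon …(6 more)… 2168:Mon 2172:Sat 2176:Thu✓ 2180:Tue 2184:Sun 2188:Fri 2192:Wed 2196:Mon 2204:Wed 2208:Mon 2212:Sat 2216:Thu✓ 2220:Tue
Thursday: 2120, 2148, 2176, 2216 → 4.

4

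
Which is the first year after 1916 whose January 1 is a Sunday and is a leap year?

Jan 1 advances by 2 weekdays after a leap year and by 1 after a common year.
1916: Jan 1 is Saturday (leap).
1917: Monday
1918: Tuesday
1919: Wednesday
1920: Thursday (leap)
1921: Saturday
1922: Sunday
1923: Monday
1924: Tuesday (leap)
1925: Thursday
1926: Friday
1927: Saturday
1928: Sunday (leap)
1928 begins on a Sunday and is a leap year.

1928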